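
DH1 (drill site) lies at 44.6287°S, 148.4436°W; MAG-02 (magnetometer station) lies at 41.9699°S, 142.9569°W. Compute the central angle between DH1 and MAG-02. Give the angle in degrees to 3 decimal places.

4.796°

Δφ = 2.6588°,  Δλ = 5.4867°
a = sin²(Δφ/2) + cos φ₁ cos φ₂ sin²(Δλ/2) = 0.001750
c = 2·arcsin(√a) = 0.083699 rad = 4.7956°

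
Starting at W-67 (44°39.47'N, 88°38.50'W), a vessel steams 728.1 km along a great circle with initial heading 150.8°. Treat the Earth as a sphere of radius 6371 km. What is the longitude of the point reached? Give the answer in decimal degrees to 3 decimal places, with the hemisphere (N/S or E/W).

84.544°W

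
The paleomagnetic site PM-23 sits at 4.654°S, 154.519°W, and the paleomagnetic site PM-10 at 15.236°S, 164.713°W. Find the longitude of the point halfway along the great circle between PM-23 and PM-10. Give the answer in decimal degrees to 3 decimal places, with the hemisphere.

Bx = cos φ₂ cos Δλ = 0.949621,  By = cos φ₂ sin Δλ = -0.170761
φₘ = atan2(sin φ₁ + sin φ₂, √((cos φ₁ + Bx)² + By²)) = -9.98368°
λₘ = λ₁ + atan2(By, cos φ₁ + Bx) = -159.53302°

159.533°W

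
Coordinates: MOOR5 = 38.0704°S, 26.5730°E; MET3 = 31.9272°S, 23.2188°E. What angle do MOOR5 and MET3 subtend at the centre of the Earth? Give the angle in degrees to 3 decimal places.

6.728°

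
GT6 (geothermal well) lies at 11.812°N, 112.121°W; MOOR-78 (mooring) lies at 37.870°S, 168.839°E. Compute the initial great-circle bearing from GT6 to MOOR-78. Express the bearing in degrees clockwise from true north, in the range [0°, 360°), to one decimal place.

Δλ = -79.0400°
y = sin Δλ · cos φ₂ = -0.775007
x = cos φ₁ sin φ₂ − sin φ₁ cos φ₂ cos Δλ = -0.631595
θ = atan2(y, x) = -129.1785° → 230.8215° (mod 360°)

230.8°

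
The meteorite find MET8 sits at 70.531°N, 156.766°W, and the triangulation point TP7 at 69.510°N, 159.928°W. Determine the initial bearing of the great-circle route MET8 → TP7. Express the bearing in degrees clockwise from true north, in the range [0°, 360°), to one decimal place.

228.1°

Δλ = -3.1620°
y = sin Δλ · cos φ₂ = -0.019308
x = cos φ₁ sin φ₂ − sin φ₁ cos φ₂ cos Δλ = -0.017316
θ = atan2(y, x) = -131.8871° → 228.1129° (mod 360°)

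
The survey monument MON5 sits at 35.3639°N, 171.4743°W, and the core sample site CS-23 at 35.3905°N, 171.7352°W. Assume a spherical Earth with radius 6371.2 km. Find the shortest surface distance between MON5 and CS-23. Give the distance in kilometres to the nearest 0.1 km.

Δφ = 0.0266°,  Δλ = -0.2609°
a = sin²(Δφ/2) + cos φ₁ cos φ₂ sin²(Δλ/2) = 0.000004
c = 2·arcsin(√a) = 0.003742 rad = 0.2144°
d = R·c = 6371.2 × 0.003742 = 23.8 km

23.8 km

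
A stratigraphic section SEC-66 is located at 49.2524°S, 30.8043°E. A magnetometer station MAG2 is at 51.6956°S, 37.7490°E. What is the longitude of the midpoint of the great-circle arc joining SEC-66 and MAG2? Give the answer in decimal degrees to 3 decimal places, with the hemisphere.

34.187°E

Bx = cos φ₂ cos Δλ = 0.615292,  By = cos φ₂ sin Δλ = 0.074946
φₘ = atan2(sin φ₁ + sin φ₂, √((cos φ₁ + Bx)² + By²)) = -50.52564°
λₘ = λ₁ + atan2(By, cos φ₁ + Bx) = 34.18680°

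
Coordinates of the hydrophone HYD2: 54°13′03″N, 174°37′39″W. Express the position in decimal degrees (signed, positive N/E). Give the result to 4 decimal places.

+54.2175°, -174.6275°

lat: 54.2175° N → +54.2175°
lon: 174.6275° W → -174.6275°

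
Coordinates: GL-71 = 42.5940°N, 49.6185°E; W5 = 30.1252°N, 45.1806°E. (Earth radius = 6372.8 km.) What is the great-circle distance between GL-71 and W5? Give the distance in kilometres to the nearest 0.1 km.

1442.1 km

Δφ = -12.4688°,  Δλ = -4.4379°
a = sin²(Δφ/2) + cos φ₁ cos φ₂ sin²(Δλ/2) = 0.012748
c = 2·arcsin(√a) = 0.226294 rad = 12.9657°
d = R·c = 6372.8 × 0.226294 = 1442.1 km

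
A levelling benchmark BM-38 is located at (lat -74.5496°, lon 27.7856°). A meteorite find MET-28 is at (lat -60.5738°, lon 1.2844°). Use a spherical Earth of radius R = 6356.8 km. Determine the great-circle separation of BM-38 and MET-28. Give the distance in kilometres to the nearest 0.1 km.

1878.7 km

Δφ = 13.9758°,  Δλ = -26.5012°
a = sin²(Δφ/2) + cos φ₁ cos φ₂ sin²(Δλ/2) = 0.021677
c = 2·arcsin(√a) = 0.295540 rad = 16.9332°
d = R·c = 6356.8 × 0.295540 = 1878.7 km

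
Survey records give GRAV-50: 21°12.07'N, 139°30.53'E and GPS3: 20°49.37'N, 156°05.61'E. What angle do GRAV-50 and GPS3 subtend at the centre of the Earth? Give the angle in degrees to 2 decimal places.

15.48°

GRAV-50: φ = +21.20117°, λ = +139.50883°
GPS3: φ = +20.82283°, λ = +156.09350°
Δφ = -0.3783°,  Δλ = 16.5847°
a = sin²(Δφ/2) + cos φ₁ cos φ₂ sin²(Δλ/2) = 0.018137
c = 2·arcsin(√a) = 0.270168 rad = 15.4795°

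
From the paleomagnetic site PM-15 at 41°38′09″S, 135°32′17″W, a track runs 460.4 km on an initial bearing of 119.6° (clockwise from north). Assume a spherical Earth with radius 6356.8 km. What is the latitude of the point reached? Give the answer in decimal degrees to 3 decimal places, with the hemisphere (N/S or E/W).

43.580°S

PM-15: φ = -41.63583°, λ = -135.53806°
δ = d/R = 460.4/6356.8 = 0.072426 rad
φ₂ = arcsin(sin φ₁ cos δ + cos φ₁ sin δ cos θ)
   = arcsin(-0.66439·0.99738 + 0.74738·0.07236·-0.49394) = -43.57993°
λ₂ = λ₁ + atan2(sin θ sin δ cos φ₁, cos δ − sin φ₁ sin φ₂) = -130.55532°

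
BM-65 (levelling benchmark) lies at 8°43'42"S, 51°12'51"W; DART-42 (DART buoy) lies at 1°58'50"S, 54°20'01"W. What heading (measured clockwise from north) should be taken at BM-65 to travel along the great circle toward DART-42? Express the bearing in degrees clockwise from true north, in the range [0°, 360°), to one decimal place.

335.1°

BM-65: φ = -8.72833°, λ = -51.21417°
DART-42: φ = -1.98056°, λ = -54.33361°
Δλ = -3.1194°
y = sin Δλ · cos φ₂ = -0.054385
x = cos φ₁ sin φ₂ − sin φ₁ cos φ₂ cos Δλ = 0.117274
θ = atan2(y, x) = -24.8792° → 335.1208° (mod 360°)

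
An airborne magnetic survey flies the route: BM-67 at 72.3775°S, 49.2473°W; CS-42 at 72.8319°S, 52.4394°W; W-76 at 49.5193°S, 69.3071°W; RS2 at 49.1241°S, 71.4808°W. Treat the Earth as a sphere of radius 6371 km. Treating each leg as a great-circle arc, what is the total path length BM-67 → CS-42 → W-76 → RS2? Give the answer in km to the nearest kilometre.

3003 km

BM-67→CS-42: c = 0.018445 rad, d = 117.51 km
CS-42→W-76: c = 0.427235 rad, d = 2721.91 km
W-76→RS2: c = 0.025671 rad, d = 163.55 km
Total = 117.51 + 2721.91 + 163.55 = 3002.98 km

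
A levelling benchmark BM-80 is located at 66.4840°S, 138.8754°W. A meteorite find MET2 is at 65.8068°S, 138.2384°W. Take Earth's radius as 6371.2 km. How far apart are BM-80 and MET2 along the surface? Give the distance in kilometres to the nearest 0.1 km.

Δφ = 0.6772°,  Δλ = 0.6370°
a = sin²(Δφ/2) + cos φ₁ cos φ₂ sin²(Δλ/2) = 0.000040
c = 2·arcsin(√a) = 0.012646 rad = 0.7245°
d = R·c = 6371.2 × 0.012646 = 80.6 km

80.6 km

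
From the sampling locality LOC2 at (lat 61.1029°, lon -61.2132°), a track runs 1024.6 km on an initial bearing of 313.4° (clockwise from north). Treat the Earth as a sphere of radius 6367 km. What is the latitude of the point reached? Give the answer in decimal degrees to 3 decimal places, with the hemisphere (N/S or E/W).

66.546°N

δ = d/R = 1024.6/6367 = 0.160924 rad
φ₂ = arcsin(sin φ₁ cos δ + cos φ₁ sin δ cos θ)
   = arcsin(0.87549·0.98708 + 0.48324·0.16023·0.68709) = 66.54573°
λ₂ = λ₁ + atan2(sin θ sin δ cos φ₁, cos δ − sin φ₁ sin φ₂) = -78.22073°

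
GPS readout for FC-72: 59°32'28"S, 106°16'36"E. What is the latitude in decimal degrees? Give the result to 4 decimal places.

59° + 32′/60 + 28″/3600 = 59 + 0.53333 + 0.00778 = 59.5411°

59.5411°S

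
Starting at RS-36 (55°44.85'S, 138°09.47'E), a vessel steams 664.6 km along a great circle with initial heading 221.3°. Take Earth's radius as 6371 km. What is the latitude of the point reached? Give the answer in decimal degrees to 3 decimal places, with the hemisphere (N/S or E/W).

RS-36: φ = -55.74750°, λ = +138.15783°
δ = d/R = 664.6/6371 = 0.104316 rad
φ₂ = arcsin(sin φ₁ cos δ + cos φ₁ sin δ cos θ)
   = arcsin(-0.82657·0.99456 + 0.56284·0.10413·-0.75126) = -60.00871°
λ₂ = λ₁ + atan2(sin θ sin δ cos φ₁, cos δ − sin φ₁ sin φ₂) = 130.25551°

60.009°S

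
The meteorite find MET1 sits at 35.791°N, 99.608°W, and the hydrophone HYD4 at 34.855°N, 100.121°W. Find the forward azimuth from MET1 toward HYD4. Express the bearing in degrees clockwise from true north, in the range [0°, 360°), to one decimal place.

204.2°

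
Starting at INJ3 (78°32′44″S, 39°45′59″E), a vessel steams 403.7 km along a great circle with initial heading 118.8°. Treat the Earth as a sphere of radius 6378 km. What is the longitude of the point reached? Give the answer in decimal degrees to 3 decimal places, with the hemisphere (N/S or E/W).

INJ3: φ = -78.54556°, λ = +39.76639°
δ = d/R = 403.7/6378 = 0.063296 rad
φ₂ = arcsin(sin φ₁ cos δ + cos φ₁ sin δ cos θ)
   = arcsin(-0.98008·0.99800 + 0.19859·0.06325·-0.48175) = -79.79230°
λ₂ = λ₁ + atan2(sin θ sin δ cos φ₁, cos δ − sin φ₁ sin φ₂) = 57.99306°

57.993°E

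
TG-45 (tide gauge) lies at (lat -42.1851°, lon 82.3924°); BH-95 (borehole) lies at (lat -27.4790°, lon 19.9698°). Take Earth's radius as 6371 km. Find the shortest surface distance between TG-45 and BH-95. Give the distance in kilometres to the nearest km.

5794 km

Δφ = 14.7061°,  Δλ = -62.4226°
a = sin²(Δφ/2) + cos φ₁ cos φ₂ sin²(Δλ/2) = 0.192904
c = 2·arcsin(√a) = 0.909435 rad = 52.1068°
d = R·c = 6371 × 0.909435 = 5794.0 km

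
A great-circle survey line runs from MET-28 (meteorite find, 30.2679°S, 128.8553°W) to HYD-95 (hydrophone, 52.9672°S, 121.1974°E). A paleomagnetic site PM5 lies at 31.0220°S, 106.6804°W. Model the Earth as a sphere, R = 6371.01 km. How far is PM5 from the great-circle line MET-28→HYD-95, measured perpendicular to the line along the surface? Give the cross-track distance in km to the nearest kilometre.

δ₁₃ = central angle MET-28→PM5 = 0.332684 rad  (haversine)
θ₁₃ = bearing MET-28→PM5 = 97.940°,  θ₁₂ = bearing MET-28→HYD-95 = 215.523°
dₓₜ = R·arcsin(sin δ₁₃ · sin(θ₁₃ − θ₁₂)) = 6371.01·arcsin(0.32658·sin(-117.583°)) = -1870.936 km
|dₓₜ| = 1870.936 km

1871 km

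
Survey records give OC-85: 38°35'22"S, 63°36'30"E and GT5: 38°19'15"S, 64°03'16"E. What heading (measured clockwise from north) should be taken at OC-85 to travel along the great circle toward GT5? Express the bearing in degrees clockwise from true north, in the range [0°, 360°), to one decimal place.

52.6°

OC-85: φ = -38.58944°, λ = +63.60833°
GT5: φ = -38.32083°, λ = +64.05444°
Δλ = 0.4461°
y = sin Δλ · cos φ₂ = 0.006109
x = cos φ₁ sin φ₂ − sin φ₁ cos φ₂ cos Δλ = 0.004673
θ = atan2(y, x) = 52.5824° → 52.5824° (mod 360°)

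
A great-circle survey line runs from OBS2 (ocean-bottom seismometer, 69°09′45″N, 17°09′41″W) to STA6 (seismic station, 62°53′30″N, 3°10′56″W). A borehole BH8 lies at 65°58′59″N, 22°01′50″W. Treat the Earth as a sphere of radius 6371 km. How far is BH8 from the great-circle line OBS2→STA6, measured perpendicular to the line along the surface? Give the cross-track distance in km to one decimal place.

404.5 km

OBS2: φ = +69.16250°, λ = -17.16139°
STA6: φ = +62.89167°, λ = -3.18222°
BH8: φ = +65.98306°, λ = -22.03056°
δ₁₃ = central angle OBS2→BH8 = 0.064226 rad  (haversine)
θ₁₃ = bearing OBS2→BH8 = 212.566°,  θ₁₂ = bearing OBS2→STA6 = 131.274°
dₓₜ = R·arcsin(sin δ₁₃ · sin(θ₁₃ − θ₁₂)) = 6371·arcsin(0.06418·sin(81.292°)) = 404.460 km
|dₓₜ| = 404.460 km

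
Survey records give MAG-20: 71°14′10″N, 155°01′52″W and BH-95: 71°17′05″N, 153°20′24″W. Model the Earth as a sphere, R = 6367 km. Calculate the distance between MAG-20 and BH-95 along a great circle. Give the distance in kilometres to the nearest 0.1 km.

60.6 km

MAG-20: φ = +71.23611°, λ = -155.03111°
BH-95: φ = +71.28472°, λ = -153.34000°
Δφ = 0.0486°,  Δλ = 1.6911°
a = sin²(Δφ/2) + cos φ₁ cos φ₂ sin²(Δλ/2) = 0.000023
c = 2·arcsin(√a) = 0.009520 rad = 0.5455°
d = R·c = 6367 × 0.009520 = 60.6 km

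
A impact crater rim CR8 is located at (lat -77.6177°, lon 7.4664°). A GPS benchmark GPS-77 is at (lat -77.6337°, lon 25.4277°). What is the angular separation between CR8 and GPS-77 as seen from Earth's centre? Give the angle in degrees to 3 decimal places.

3.834°

Δφ = -0.0160°,  Δλ = 17.9613°
a = sin²(Δφ/2) + cos φ₁ cos φ₂ sin²(Δλ/2) = 0.001119
c = 2·arcsin(√a) = 0.066917 rad = 3.8341°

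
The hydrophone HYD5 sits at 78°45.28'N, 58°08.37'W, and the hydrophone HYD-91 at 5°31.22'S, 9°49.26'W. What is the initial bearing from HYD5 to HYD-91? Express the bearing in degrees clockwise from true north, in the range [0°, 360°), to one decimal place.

131.9°

HYD5: φ = +78.75467°, λ = -58.13950°
HYD-91: φ = -5.52033°, λ = -9.82100°
Δλ = 48.3185°
y = sin Δλ · cos φ₂ = 0.743389
x = cos φ₁ sin φ₂ − sin φ₁ cos φ₂ cos Δλ = -0.667957
θ = atan2(y, x) = 131.9406° → 131.9406° (mod 360°)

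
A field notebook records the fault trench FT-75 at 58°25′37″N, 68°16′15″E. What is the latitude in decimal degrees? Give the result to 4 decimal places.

58° + 25′/60 + 37″/3600 = 58 + 0.41667 + 0.01028 = 58.4269°

58.4269°N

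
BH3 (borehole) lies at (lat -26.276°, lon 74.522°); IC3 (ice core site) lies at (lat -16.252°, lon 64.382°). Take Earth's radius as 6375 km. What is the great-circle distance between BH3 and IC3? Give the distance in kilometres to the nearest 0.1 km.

Δφ = 10.0240°,  Δλ = -10.1400°
a = sin²(Δφ/2) + cos φ₁ cos φ₂ sin²(Δλ/2) = 0.014355
c = 2·arcsin(√a) = 0.240206 rad = 13.7628°
d = R·c = 6375 × 0.240206 = 1531.3 km

1531.3 km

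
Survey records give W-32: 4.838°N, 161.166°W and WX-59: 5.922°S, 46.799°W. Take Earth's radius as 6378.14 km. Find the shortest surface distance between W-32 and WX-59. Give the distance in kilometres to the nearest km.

12767 km

Δφ = -10.7600°,  Δλ = 114.3670°
a = sin²(Δφ/2) + cos φ₁ cos φ₂ sin²(Δλ/2) = 0.708809
c = 2·arcsin(√a) = 2.001618 rad = 114.6843°
d = R·c = 6378.14 × 2.001618 = 12766.6 km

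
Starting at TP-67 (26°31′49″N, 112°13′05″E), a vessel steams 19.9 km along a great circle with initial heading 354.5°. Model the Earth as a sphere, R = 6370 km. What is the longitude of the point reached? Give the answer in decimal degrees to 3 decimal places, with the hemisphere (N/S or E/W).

TP-67: φ = +26.53028°, λ = +112.21806°
δ = d/R = 19.9/6370 = 0.003124 rad
φ₂ = arcsin(sin φ₁ cos δ + cos φ₁ sin δ cos θ)
   = arcsin(0.44667·1.00000 + 0.89470·0.00312·0.99540) = 26.70845°
λ₂ = λ₁ + atan2(sin θ sin δ cos φ₁, cos δ − sin φ₁ sin φ₂) = 112.19885°

112.199°E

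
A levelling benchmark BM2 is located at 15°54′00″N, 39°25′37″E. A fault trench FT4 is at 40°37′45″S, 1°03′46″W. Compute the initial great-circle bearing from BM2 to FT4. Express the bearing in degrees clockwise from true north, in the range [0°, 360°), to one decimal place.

BM2: φ = +15.90000°, λ = +39.42694°
FT4: φ = -40.62917°, λ = -1.06278°
Δλ = -40.4897°
y = sin Δλ · cos φ₂ = -0.492789
x = cos φ₁ sin φ₂ − sin φ₁ cos φ₂ cos Δλ = -0.784375
θ = atan2(y, x) = -147.8606° → 212.1394° (mod 360°)

212.1°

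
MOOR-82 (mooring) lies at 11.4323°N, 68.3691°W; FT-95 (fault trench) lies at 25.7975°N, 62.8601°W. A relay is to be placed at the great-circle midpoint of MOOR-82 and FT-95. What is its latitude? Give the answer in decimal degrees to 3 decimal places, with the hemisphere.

18.635°N

Bx = cos φ₂ cos Δλ = 0.896179,  By = cos φ₂ sin Δλ = 0.086434
φₘ = atan2(sin φ₁ + sin φ₂, √((cos φ₁ + Bx)² + By²)) = 18.63491°
λₘ = λ₁ + atan2(By, cos φ₁ + Bx) = -65.73161°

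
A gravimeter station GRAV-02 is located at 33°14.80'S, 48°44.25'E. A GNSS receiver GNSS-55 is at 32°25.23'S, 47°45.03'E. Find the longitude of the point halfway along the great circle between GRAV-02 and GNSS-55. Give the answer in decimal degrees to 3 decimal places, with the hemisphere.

48.242°E

GRAV-02: φ = -33.24667°, λ = +48.73750°
GNSS-55: φ = -32.42050°, λ = +47.75050°
Bx = cos φ₂ cos Δλ = 0.844011,  By = cos φ₂ sin Δλ = -0.014541
φₘ = atan2(sin φ₁ + sin φ₂, √((cos φ₁ + Bx)² + By²)) = -32.83455°
λₘ = λ₁ + atan2(By, cos φ₁ + Bx) = 48.24170°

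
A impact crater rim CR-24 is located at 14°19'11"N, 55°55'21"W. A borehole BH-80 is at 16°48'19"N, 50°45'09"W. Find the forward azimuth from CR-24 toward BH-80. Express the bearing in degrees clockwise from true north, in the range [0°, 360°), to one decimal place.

62.8°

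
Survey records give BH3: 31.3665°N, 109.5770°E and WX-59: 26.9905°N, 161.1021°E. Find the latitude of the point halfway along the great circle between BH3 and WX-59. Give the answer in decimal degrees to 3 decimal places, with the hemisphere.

Bx = cos φ₂ cos Δλ = 0.554406,  By = cos φ₂ sin Δλ = 0.697611
φₘ = atan2(sin φ₁ + sin φ₂, √((cos φ₁ + Bx)² + By²)) = 31.79824°
λₘ = λ₁ + atan2(By, cos φ₁ + Bx) = 135.92945°

31.798°N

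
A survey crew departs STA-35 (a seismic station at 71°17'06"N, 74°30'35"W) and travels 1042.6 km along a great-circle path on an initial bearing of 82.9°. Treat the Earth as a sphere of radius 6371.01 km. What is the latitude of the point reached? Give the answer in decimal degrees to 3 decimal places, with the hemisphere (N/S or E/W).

STA-35: φ = +71.28500°, λ = -74.50972°
δ = d/R = 1042.6/6371.01 = 0.163648 rad
φ₂ = arcsin(sin φ₁ cos δ + cos φ₁ sin δ cos θ)
   = arcsin(0.94713·0.98664 + 0.32086·0.16292·0.12360) = 70.20892°
λ₂ = λ₁ + atan2(sin θ sin δ cos φ₁, cos δ − sin φ₁ sin φ₂) = -45.98913°

70.209°N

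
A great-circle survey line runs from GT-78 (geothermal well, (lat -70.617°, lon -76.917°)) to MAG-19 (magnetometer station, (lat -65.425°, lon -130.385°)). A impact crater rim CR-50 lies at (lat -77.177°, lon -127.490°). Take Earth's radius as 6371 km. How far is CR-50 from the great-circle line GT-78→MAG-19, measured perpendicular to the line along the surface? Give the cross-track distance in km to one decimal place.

975.1 km

δ₁₃ = central angle GT-78→CR-50 = 0.259281 rad  (haversine)
θ₁₃ = bearing GT-78→CR-50 = 221.964°,  θ₁₂ = bearing GT-78→MAG-19 = 258.451°
dₓₜ = R·arcsin(sin δ₁₃ · sin(θ₁₃ − θ₁₂)) = 6371·arcsin(0.25639·sin(-36.487°)) = -975.115 km
|dₓₜ| = 975.115 km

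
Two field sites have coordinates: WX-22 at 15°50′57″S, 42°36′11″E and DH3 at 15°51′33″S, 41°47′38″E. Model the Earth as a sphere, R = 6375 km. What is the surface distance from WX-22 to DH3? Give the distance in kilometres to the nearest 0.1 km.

86.6 km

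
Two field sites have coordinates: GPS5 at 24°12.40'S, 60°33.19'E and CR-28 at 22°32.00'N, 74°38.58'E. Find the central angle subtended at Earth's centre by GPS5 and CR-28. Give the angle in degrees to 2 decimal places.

48.70°

GPS5: φ = -24.20667°, λ = +60.55317°
CR-28: φ = +22.53333°, λ = +74.64300°
Δφ = 46.7400°,  Δλ = 14.0898°
a = sin²(Δφ/2) + cos φ₁ cos φ₂ sin²(Δλ/2) = 0.170017
c = 2·arcsin(√a) = 0.850024 rad = 48.7028°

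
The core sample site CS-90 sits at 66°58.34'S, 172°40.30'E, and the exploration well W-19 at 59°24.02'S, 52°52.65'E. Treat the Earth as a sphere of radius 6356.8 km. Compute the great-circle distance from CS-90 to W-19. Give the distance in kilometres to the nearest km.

CS-90: φ = -66.97233°, λ = +172.67167°
W-19: φ = -59.40033°, λ = +52.87750°
Δφ = 7.5720°,  Δλ = -119.7942°
a = sin²(Δφ/2) + cos φ₁ cos φ₂ sin²(Δλ/2) = 0.153392
c = 2·arcsin(√a) = 0.804854 rad = 46.1148°
d = R·c = 6356.8 × 0.804854 = 5116.3 km

5116 km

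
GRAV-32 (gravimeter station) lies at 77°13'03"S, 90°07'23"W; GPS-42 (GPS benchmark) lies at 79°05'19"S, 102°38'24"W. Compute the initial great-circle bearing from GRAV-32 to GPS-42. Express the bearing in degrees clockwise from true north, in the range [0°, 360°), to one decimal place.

227.9°

GRAV-32: φ = -77.21750°, λ = -90.12306°
GPS-42: φ = -79.08861°, λ = -102.64000°
Δλ = -12.5169°
y = sin Δλ · cos φ₂ = -0.041025
x = cos φ₁ sin φ₂ − sin φ₁ cos φ₂ cos Δλ = -0.037039
θ = atan2(y, x) = -132.0771° → 227.9229° (mod 360°)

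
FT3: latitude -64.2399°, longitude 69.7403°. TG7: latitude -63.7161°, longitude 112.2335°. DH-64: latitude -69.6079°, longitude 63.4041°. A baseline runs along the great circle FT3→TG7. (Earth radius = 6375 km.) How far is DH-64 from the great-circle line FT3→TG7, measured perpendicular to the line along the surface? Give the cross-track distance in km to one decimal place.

655.5 km

δ₁₃ = central angle FT3→DH-64 = 0.103106 rad  (haversine)
θ₁₃ = bearing FT3→DH-64 = 201.940°,  θ₁₂ = bearing FT3→TG7 = 107.724°
dₓₜ = R·arcsin(sin δ₁₃ · sin(θ₁₃ − θ₁₂)) = 6375·arcsin(0.10292·sin(94.215°)) = 655.514 km
|dₓₜ| = 655.514 km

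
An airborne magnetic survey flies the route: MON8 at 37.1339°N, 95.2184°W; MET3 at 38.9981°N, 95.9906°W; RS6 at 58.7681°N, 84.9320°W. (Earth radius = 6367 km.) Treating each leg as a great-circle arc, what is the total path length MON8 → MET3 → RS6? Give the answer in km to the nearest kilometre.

2552 km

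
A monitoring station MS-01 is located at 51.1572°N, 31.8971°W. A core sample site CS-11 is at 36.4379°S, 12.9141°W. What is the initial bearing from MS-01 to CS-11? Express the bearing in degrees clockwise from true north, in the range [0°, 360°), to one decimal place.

Δλ = 18.9830°
y = sin Δλ · cos φ₂ = 0.261694
x = cos φ₁ sin φ₂ − sin φ₁ cos φ₂ cos Δλ = -0.965042
θ = atan2(y, x) = 164.8277° → 164.8277° (mod 360°)

164.8°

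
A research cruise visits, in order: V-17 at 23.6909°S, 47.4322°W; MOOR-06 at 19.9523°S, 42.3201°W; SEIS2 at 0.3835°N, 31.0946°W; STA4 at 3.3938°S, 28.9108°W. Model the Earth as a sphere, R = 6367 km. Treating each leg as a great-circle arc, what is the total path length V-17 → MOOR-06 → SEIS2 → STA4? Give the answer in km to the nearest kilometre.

3725 km

V-17→MOOR-06: c = 0.105424 rad, d = 671.23 km
MOOR-06→SEIS2: c = 0.403508 rad, d = 2569.13 km
SEIS2→STA4: c = 0.076141 rad, d = 484.79 km
Total = 671.23 + 2569.13 + 484.79 = 3725.16 km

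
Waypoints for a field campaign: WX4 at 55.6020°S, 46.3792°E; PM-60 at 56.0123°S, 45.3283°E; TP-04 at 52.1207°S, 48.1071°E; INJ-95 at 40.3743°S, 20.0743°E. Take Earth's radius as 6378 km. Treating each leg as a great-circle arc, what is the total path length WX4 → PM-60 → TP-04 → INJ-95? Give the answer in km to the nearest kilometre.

WX4→PM-60: c = 0.012551 rad, d = 80.05 km
PM-60→TP-04: c = 0.073629 rad, d = 469.60 km
TP-04→INJ-95: c = 0.391914 rad, d = 2499.63 km
Total = 80.05 + 469.60 + 2499.63 = 3049.28 km

3049 km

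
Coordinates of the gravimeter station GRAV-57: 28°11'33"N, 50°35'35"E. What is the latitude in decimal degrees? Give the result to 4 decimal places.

28° + 11′/60 + 33″/3600 = 28 + 0.18333 + 0.00917 = 28.1925°

28.1925°N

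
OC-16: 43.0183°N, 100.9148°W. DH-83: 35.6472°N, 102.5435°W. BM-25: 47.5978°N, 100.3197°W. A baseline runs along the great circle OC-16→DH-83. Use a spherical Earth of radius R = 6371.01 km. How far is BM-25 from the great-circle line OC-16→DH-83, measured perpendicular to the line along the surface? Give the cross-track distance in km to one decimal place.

δ₁₃ = central angle OC-16→BM-25 = 0.080260 rad  (haversine)
θ₁₃ = bearing OC-16→BM-25 = 5.012°,  θ₁₂ = bearing OC-16→DH-83 = 190.223°
dₓₜ = R·arcsin(sin δ₁₃ · sin(θ₁₃ − θ₁₂)) = 6371.01·arcsin(0.08017·sin(-185.211°)) = 46.395 km
|dₓₜ| = 46.395 km

46.4 km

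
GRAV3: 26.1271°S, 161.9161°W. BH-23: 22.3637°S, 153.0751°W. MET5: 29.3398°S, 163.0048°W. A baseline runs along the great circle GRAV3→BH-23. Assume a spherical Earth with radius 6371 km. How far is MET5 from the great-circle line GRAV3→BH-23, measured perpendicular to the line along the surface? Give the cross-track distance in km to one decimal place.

287.3 km

δ₁₃ = central angle GRAV3→MET5 = 0.058539 rad  (haversine)
θ₁₃ = bearing GRAV3→MET5 = 196.445°,  θ₁₂ = bearing GRAV3→BH-23 = 66.841°
dₓₜ = R·arcsin(sin δ₁₃ · sin(θ₁₃ − θ₁₂)) = 6371·arcsin(0.05851·sin(129.604°)) = 287.280 km
|dₓₜ| = 287.280 km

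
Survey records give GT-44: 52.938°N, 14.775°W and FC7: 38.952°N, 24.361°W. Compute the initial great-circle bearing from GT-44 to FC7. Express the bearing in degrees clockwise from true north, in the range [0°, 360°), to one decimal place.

Δλ = -9.5860°
y = sin Δλ · cos φ₂ = -0.129504
x = cos φ₁ sin φ₂ − sin φ₁ cos φ₂ cos Δλ = -0.233020
θ = atan2(y, x) = -150.9362° → 209.0638° (mod 360°)

209.1°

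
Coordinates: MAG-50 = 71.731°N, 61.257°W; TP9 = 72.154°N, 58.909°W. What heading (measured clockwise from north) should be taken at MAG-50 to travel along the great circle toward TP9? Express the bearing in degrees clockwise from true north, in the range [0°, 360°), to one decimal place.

Δλ = 2.3480°
y = sin Δλ · cos φ₂ = 0.012555
x = cos φ₁ sin φ₂ − sin φ₁ cos φ₂ cos Δλ = 0.007627
θ = atan2(y, x) = 58.7225° → 58.7225° (mod 360°)

58.7°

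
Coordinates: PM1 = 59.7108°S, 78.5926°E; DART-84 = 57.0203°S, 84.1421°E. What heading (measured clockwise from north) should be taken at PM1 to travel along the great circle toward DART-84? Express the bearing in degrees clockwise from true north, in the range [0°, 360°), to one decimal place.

Δλ = 5.5495°
y = sin Δλ · cos φ₂ = 0.052641
x = cos φ₁ sin φ₂ − sin φ₁ cos φ₂ cos Δλ = 0.044738
θ = atan2(y, x) = 49.6399° → 49.6399° (mod 360°)

49.6°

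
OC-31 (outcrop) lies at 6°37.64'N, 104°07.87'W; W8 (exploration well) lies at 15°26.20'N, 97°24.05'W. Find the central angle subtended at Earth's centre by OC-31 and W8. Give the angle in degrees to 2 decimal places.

OC-31: φ = +6.62733°, λ = -104.13117°
W8: φ = +15.43667°, λ = -97.40083°
Δφ = 8.8093°,  Δλ = 6.7303°
a = sin²(Δφ/2) + cos φ₁ cos φ₂ sin²(Δλ/2) = 0.009197
c = 2·arcsin(√a) = 0.192102 rad = 11.0066°

11.01°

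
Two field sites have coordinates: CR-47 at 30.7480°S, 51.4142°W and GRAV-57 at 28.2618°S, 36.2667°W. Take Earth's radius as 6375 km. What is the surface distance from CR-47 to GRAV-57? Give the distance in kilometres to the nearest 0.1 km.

1491.4 km

Δφ = 2.4862°,  Δλ = 15.1475°
a = sin²(Δφ/2) + cos φ₁ cos φ₂ sin²(Δλ/2) = 0.013621
c = 2·arcsin(√a) = 0.233949 rad = 13.4043°
d = R·c = 6375 × 0.233949 = 1491.4 km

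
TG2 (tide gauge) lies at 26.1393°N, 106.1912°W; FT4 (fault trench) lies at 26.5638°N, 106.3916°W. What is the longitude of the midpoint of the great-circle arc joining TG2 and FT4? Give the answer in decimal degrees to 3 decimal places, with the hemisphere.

106.291°W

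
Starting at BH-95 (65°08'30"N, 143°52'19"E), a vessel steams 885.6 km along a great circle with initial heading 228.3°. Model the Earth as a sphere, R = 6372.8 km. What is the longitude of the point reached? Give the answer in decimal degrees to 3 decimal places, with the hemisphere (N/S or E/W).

132.184°E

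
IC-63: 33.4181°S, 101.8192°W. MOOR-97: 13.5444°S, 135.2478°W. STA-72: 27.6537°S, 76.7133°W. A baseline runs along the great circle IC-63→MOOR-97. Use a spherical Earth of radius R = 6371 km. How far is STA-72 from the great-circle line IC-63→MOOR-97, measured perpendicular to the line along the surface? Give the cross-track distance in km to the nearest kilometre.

δ₁₃ = central angle IC-63→STA-72 = 0.389510 rad  (haversine)
θ₁₃ = bearing IC-63→STA-72 = 81.771°,  θ₁₂ = bearing IC-63→MOOR-97 = 295.143°
dₓₜ = R·arcsin(sin δ₁₃ · sin(θ₁₃ − θ₁₂)) = 6371·arcsin(0.37973·sin(-213.372°)) = 1340.655 km
|dₓₜ| = 1340.655 km

1341 km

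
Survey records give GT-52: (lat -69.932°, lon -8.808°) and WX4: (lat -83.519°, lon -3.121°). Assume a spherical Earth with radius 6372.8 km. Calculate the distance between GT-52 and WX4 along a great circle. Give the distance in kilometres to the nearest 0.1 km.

Δφ = -13.5870°,  Δλ = 5.6870°
a = sin²(Δφ/2) + cos φ₁ cos φ₂ sin²(Δλ/2) = 0.014088
c = 2·arcsin(√a) = 0.237948 rad = 13.6334°
d = R·c = 6372.8 × 0.237948 = 1516.4 km

1516.4 km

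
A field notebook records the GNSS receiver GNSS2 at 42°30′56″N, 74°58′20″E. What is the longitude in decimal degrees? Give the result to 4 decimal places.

74.9722°E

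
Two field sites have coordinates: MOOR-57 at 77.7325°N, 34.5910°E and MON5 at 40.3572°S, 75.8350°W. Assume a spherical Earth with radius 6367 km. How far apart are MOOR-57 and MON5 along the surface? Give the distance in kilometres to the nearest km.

14843 km

Δφ = -118.0897°,  Δλ = -110.4260°
a = sin²(Δφ/2) + cos φ₁ cos φ₂ sin²(Δλ/2) = 0.844636
c = 2·arcsin(√a) = 2.331279 rad = 133.5725°
d = R·c = 6367 × 2.331279 = 14843.3 km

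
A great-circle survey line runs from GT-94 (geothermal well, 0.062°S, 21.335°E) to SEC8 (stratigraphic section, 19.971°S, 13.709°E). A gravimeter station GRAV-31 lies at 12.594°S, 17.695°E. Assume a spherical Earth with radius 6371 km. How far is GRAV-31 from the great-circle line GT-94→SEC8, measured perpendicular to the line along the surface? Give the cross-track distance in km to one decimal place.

104.8 km

δ₁₃ = central angle GT-94→GRAV-31 = 0.227620 rad  (haversine)
θ₁₃ = bearing GT-94→GRAV-31 = 195.936°,  θ₁₂ = bearing GT-94→SEC8 = 200.116°
dₓₜ = R·arcsin(sin δ₁₃ · sin(θ₁₃ − θ₁₂)) = 6371·arcsin(0.22566·sin(-4.179°)) = -104.784 km
|dₓₜ| = 104.784 km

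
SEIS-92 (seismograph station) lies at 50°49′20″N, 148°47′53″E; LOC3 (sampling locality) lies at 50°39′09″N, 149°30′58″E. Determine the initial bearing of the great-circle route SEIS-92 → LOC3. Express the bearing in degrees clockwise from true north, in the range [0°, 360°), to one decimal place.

SEIS-92: φ = +50.82222°, λ = +148.79806°
LOC3: φ = +50.65250°, λ = +149.51611°
Δλ = 0.7181°
y = sin Δλ · cos φ₂ = 0.007946
x = cos φ₁ sin φ₂ − sin φ₁ cos φ₂ cos Δλ = -0.002924
θ = atan2(y, x) = 110.2012° → 110.2012° (mod 360°)

110.2°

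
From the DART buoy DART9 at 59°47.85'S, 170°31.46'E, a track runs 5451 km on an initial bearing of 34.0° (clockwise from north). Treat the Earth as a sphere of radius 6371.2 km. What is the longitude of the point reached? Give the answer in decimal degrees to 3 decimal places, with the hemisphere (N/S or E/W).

DART9: φ = -59.79750°, λ = +170.52433°
δ = d/R = 5451/6371.2 = 0.855569 rad
φ₂ = arcsin(sin φ₁ cos δ + cos φ₁ sin δ cos θ)
   = arcsin(-0.86425·0.65579 + 0.50306·0.75494·0.82904) = -14.59089°
λ₂ = λ₁ + atan2(sin θ sin δ cos φ₁, cos δ − sin φ₁ sin φ₂) = -163.61220°

163.612°W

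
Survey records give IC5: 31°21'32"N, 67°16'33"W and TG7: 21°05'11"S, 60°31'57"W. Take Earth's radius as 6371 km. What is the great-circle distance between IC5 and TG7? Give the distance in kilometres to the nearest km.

5876 km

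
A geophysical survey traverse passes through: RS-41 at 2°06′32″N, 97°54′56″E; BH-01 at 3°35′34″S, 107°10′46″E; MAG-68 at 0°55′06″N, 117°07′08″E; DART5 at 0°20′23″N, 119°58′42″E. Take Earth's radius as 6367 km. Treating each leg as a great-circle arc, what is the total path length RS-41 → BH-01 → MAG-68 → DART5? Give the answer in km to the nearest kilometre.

RS-41: φ = +2.10889°, λ = +97.91556°
BH-01: φ = -3.59278°, λ = +107.17944°
MAG-68: φ = +0.91833°, λ = +117.11889°
DART5: φ = +0.33972°, λ = +119.97833°
RS-41→BH-01: c = 0.189787 rad, d = 1208.37 km
BH-01→MAG-68: c = 0.190423 rad, d = 1212.42 km
MAG-68→DART5: c = 0.050915 rad, d = 324.18 km
Total = 1208.37 + 1212.42 + 324.18 = 2744.97 km

2745 km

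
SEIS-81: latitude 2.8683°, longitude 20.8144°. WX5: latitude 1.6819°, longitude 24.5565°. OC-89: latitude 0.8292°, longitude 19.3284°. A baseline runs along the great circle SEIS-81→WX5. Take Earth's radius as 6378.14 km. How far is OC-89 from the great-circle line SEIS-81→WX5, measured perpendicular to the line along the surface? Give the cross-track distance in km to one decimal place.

266.2 km

δ₁₃ = central angle SEIS-81→OC-89 = 0.044028 rad  (haversine)
θ₁₃ = bearing SEIS-81→OC-89 = 216.096°,  θ₁₂ = bearing SEIS-81→WX5 = 107.523°
dₓₜ = R·arcsin(sin δ₁₃ · sin(θ₁₃ − θ₁₂)) = 6378.14·arcsin(0.04401·sin(108.572°)) = 266.184 km
|dₓₜ| = 266.184 km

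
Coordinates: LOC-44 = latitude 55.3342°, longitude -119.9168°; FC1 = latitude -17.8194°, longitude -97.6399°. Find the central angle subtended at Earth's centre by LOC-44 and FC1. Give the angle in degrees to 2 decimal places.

75.56°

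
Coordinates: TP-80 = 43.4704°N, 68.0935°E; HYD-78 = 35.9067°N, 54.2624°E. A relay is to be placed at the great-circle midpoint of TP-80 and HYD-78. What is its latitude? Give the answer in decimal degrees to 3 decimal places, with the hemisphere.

39.894°N

Bx = cos φ₂ cos Δλ = 0.786488,  By = cos φ₂ sin Δλ = -0.193633
φₘ = atan2(sin φ₁ + sin φ₂, √((cos φ₁ + Bx)² + By²)) = 39.89366°
λₘ = λ₁ + atan2(By, cos φ₁ + Bx) = 60.79674°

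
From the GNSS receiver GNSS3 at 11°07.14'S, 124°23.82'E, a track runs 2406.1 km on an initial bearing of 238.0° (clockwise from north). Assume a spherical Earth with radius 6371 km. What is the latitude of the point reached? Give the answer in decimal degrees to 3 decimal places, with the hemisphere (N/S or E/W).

21.777°S

GNSS3: φ = -11.11900°, λ = +124.39700°
δ = d/R = 2406.1/6371 = 0.377664 rad
φ₂ = arcsin(sin φ₁ cos δ + cos φ₁ sin δ cos θ)
   = arcsin(-0.19285·0.92953 + 0.98123·0.36875·-0.52992) = -21.77712°
λ₂ = λ₁ + atan2(sin θ sin δ cos φ₁, cos δ − sin φ₁ sin φ₂) = 104.71797°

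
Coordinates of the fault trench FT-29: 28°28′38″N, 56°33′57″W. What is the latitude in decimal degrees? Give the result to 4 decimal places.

28.4772°N

28° + 28′/60 + 38″/3600 = 28 + 0.46667 + 0.01056 = 28.4772°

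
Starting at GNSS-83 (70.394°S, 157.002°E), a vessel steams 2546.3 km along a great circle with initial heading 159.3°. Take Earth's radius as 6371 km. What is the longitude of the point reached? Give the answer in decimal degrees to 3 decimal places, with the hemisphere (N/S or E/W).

99.197°W

δ = d/R = 2546.3/6371 = 0.399670 rad
φ₂ = arcsin(sin φ₁ cos δ + cos φ₁ sin δ cos θ)
   = arcsin(-0.94202·0.92119 + 0.33555·0.38911·-0.93544) = -81.85776°
λ₂ = λ₁ + atan2(sin θ sin δ cos φ₁, cos δ − sin φ₁ sin φ₂) = -99.19699°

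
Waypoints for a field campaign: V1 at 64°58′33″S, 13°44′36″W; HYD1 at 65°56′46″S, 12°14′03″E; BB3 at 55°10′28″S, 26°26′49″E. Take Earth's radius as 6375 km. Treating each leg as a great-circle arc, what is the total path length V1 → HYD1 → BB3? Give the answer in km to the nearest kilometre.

V1: φ = -64.97583°, λ = -13.74333°
HYD1: φ = -65.94611°, λ = +12.23417°
BB3: φ = -55.17444°, λ = +26.44694°
V1→HYD1: c = 0.187694 rad, d = 1196.55 km
HYD1→BB3: c = 0.222925 rad, d = 1421.15 km
Total = 1196.55 + 1421.15 = 2617.70 km

2618 km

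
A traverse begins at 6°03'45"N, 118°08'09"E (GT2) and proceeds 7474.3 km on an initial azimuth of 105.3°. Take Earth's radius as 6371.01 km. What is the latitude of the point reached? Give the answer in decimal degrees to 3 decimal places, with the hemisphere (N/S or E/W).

11.597°S

GT2: φ = +6.06250°, λ = +118.13583°
δ = d/R = 7474.3/6371.01 = 1.173173 rad
φ₂ = arcsin(sin φ₁ cos δ + cos φ₁ sin δ cos θ)
   = arcsin(0.10561·0.38723 + 0.99441·0.92198·-0.26387) = -11.59718°
λ₂ = λ₁ + atan2(sin θ sin δ cos φ₁, cos δ − sin φ₁ sin φ₂) = -176.65562°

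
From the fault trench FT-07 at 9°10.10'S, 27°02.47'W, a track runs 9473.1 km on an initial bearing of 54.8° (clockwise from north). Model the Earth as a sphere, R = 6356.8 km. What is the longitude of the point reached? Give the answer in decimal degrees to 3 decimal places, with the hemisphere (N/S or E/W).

FT-07: φ = -9.16833°, λ = -27.04117°
δ = d/R = 9473.1/6356.8 = 1.490231 rad
φ₂ = arcsin(sin φ₁ cos δ + cos φ₁ sin δ cos θ)
   = arcsin(-0.15934·0.08048 + 0.98722·0.99676·0.57643) = 33.66934°
λ₂ = λ₁ + atan2(sin θ sin δ cos φ₁, cos δ − sin φ₁ sin φ₂) = 51.10212°

51.102°E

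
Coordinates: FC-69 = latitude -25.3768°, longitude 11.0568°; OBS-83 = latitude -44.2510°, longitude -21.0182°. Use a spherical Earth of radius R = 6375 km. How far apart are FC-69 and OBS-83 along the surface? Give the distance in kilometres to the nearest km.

Δφ = -18.8742°,  Δλ = -32.0750°
a = sin²(Δφ/2) + cos φ₁ cos φ₂ sin²(Δλ/2) = 0.076279
c = 2·arcsin(√a) = 0.559647 rad = 32.0654°
d = R·c = 6375 × 0.559647 = 3567.8 km

3568 km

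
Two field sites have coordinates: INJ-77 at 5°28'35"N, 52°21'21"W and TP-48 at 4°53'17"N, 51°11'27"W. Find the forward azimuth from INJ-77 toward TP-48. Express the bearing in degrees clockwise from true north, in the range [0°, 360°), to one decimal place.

116.8°

INJ-77: φ = +5.47639°, λ = -52.35583°
TP-48: φ = +4.88806°, λ = -51.19083°
Δλ = 1.1650°
y = sin Δλ · cos φ₂ = 0.020258
x = cos φ₁ sin φ₂ − sin φ₁ cos φ₂ cos Δλ = -0.010249
θ = atan2(y, x) = 116.8351° → 116.8351° (mod 360°)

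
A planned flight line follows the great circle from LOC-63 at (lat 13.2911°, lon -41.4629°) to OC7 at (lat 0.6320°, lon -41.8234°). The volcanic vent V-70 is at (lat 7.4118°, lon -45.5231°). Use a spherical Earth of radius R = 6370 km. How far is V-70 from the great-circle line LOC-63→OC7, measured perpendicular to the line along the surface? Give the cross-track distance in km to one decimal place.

428.8 km

δ₁₃ = central angle LOC-63→V-70 = 0.124033 rad  (haversine)
θ₁₃ = bearing LOC-63→V-70 = 214.579°,  θ₁₂ = bearing LOC-63→OC7 = 181.644°
dₓₜ = R·arcsin(sin δ₁₃ · sin(θ₁₃ − θ₁₂)) = 6370·arcsin(0.12372·sin(32.934°)) = 428.776 km
|dₓₜ| = 428.776 km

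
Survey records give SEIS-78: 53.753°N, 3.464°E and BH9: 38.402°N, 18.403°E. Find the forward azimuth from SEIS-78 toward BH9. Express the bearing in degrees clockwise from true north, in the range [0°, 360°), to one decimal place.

140.3°

Δλ = 14.9390°
y = sin Δλ · cos φ₂ = 0.202023
x = cos φ₁ sin φ₂ − sin φ₁ cos φ₂ cos Δλ = -0.243370
θ = atan2(y, x) = 140.3037° → 140.3037° (mod 360°)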